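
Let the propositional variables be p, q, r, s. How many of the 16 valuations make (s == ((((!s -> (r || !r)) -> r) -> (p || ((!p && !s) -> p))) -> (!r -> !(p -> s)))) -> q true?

13

Initial set: {T ((s == ((((!s -> (r || !r)) -> r) -> (p || ((!p && !s) -> p))) -> (!r -> !(p -> s)))) -> q)}.
T ((s == ((((!s -> (r || !r)) -> r) -> (p || ((!p && !s) -> p))) -> (!r -> !(p -> s)))) -> q): β-rule — branch into F (s == ((((!s -> (r || !r)) -> r) -> (p || ((!p && !s) -> p))) -> (!r -> !(p -> s))))  //  T q.
  branch 1 (add F (s == ((((!s -> (r || !r)) -> r) -> (p || ((!p && !s) -> p))) -> (!r -> !(p -> s))))):
    F (s == ((((!s -> (r || !r)) -> r) -> (p || ((!p && !s) -> p))) -> (!r -> !(p -> s)))): β-rule — branch into T s, F ((((!s -> (r || !r)) -> r) -> (p || ((!p && !s) -> p))) -> (!r -> !(p -> s)))  //  F s, T ((((!s -> (r || !r)) -> r) -> (p || ((!p && !s) -> p))) -> (!r -> !(p -> s))).
      branch 1.1 (add T s, F ((((!s -> (r || !r)) -> r) -> (p || ((!p && !s) -> p))) -> (!r -> !(p -> s)))):
        F ((((!s -> (r || !r)) -> r) -> (p || ((!p && !s) -> p))) -> (!r -> !(p -> s))): α-rule — add T (((!s -> (r || !r)) -> r) -> (p || ((!p && !s) -> p))), F (!r -> !(p -> s)).
        F (!r -> !(p -> s)): α-rule — add T !r, F !(p -> s).
        T (((!s -> (r || !r)) -> r) -> (p || ((!p && !s) -> p))): β-rule — branch into F ((!s -> (r || !r)) -> r)  //  T (p || ((!p && !s) -> p)).
          branch 1.1.1 (add F ((!s -> (r || !r)) -> r)):
            F ((!s -> (r || !r)) -> r): α-rule — add T (!s -> (r || !r)), F r.
            F !(p -> s): β-rule — branch into F p  //  T s.
              branch 1.1.1.1 (add F p):
                T (!s -> (r || !r)): β-rule — branch into F !s  //  T (r || !r).
                  branch 1.1.1.1.1 (add F !s):
                    ○ open, literals {p=F, r=F, s=T}.
                  branch 1.1.1.1.2 (add T (r || !r)):
                    T (r || !r): β-rule — branch into T r  //  T !r.
                      branch 1.1.1.1.2.1 (add T r):
                        × closes — contains both r and !r.
                      branch 1.1.1.1.2.2 (add T !r):
                        ○ open, literals {p=F, r=F, s=T}.
              branch 1.1.1.2 (add T s):
                T (!s -> (r || !r)): β-rule — branch into F !s  //  T (r || !r).
                  branch 1.1.1.2.1 (add F !s):
                    ○ open, literals {r=F, s=T}.
                  branch 1.1.1.2.2 (add T (r || !r)):
                    T (r || !r): β-rule — branch into T r  //  T !r.
                      branch 1.1.1.2.2.1 (add T r):
                        × closes — contains both r and !r.
                      branch 1.1.1.2.2.2 (add T !r):
                        ○ open, literals {r=F, s=T}.
          branch 1.1.2 (add T (p || ((!p && !s) -> p))):
            F !(p -> s): β-rule — branch into F p  //  T s.
              branch 1.1.2.1 (add F p):
                T (p || ((!p && !s) -> p)): β-rule — branch into T p  //  T ((!p && !s) -> p).
                  branch 1.1.2.1.1 (add T p):
                    × closes — contains both p and !p.
                  branch 1.1.2.1.2 (add T ((!p && !s) -> p)):
                    T ((!p && !s) -> p): β-rule — branch into F (!p && !s)  //  T p.
                      branch 1.1.2.1.2.1 (add F (!p && !s)):
                        F (!p && !s): β-rule — branch into F !p  //  F !s.
                          branch 1.1.2.1.2.1.1 (add F !p):
                            × closes — contains both p and !p.
                          branch 1.1.2.1.2.1.2 (add F !s):
                            ○ open, literals {p=F, r=F, s=T}.
                      branch 1.1.2.1.2.2 (add T p):
                        × closes — contains both p and !p.
              branch 1.1.2.2 (add T s):
                T (p || ((!p && !s) -> p)): β-rule — branch into T p  //  T ((!p && !s) -> p).
                  branch 1.1.2.2.1 (add T p):
                    ○ open, literals {p=T, r=F, s=T}.
                  branch 1.1.2.2.2 (add T ((!p && !s) -> p)):
                    T ((!p && !s) -> p): β-rule — branch into F (!p && !s)  //  T p.
                      branch 1.1.2.2.2.1 (add F (!p && !s)):
                        F (!p && !s): β-rule — branch into F !p  //  F !s.
                          branch 1.1.2.2.2.1.1 (add F !p):
                            ○ open, literals {p=T, r=F, s=T}.
                          branch 1.1.2.2.2.1.2 (add F !s):
                            ○ open, literals {r=F, s=T}.
                      branch 1.1.2.2.2.2 (add T p):
                        ○ open, literals {p=T, r=F, s=T}.
      branch 1.2 (add F s, T ((((!s -> (r || !r)) -> r) -> (p || ((!p && !s) -> p))) -> (!r -> !(p -> s)))):
        T ((((!s -> (r || !r)) -> r) -> (p || ((!p && !s) -> p))) -> (!r -> !(p -> s))): β-rule — branch into F (((!s -> (r || !r)) -> r) -> (p || ((!p && !s) -> p)))  //  T (!r -> !(p -> s)).
          branch 1.2.1 (add F (((!s -> (r || !r)) -> r) -> (p || ((!p && !s) -> p)))):
            F (((!s -> (r || !r)) -> r) -> (p || ((!p && !s) -> p))): α-rule — add T ((!s -> (r || !r)) -> r), F (p || ((!p && !s) -> p)).
            F (p || ((!p && !s) -> p)): α-rule — add F p, F ((!p && !s) -> p).
            F ((!p && !s) -> p): α-rule — add T (!p && !s), F p.
            T (!p && !s): α-rule — add T !p, T !s.
            T ((!s -> (r || !r)) -> r): β-rule — branch into F (!s -> (r || !r))  //  T r.
              branch 1.2.1.1 (add F (!s -> (r || !r))):
                F (!s -> (r || !r)): α-rule — add T !s, F (r || !r).
                F (r || !r): α-rule — add F r, F !r.
                × closes — contains both r and !r.
              branch 1.2.1.2 (add T r):
                ○ open, literals {p=F, r=T, s=F}.
          branch 1.2.2 (add T (!r -> !(p -> s))):
            T (!r -> !(p -> s)): β-rule — branch into F !r  //  T !(p -> s).
              branch 1.2.2.1 (add F !r):
                ○ open, literals {r=T, s=F}.
              branch 1.2.2.2 (add T !(p -> s)):
                T !(p -> s): α-rule — add T p, F s.
                ○ open, literals {p=T, s=F}.
  branch 2 (add T q):
    ○ open, literals {q=T}.
6 branches closed, 13 open.
Each open branch fixes some atoms; the unmentioned ones are free. Counting distinct full assignments: branch {p=F, r=F, s=T} (q) contributes 2 new; branch {p=F, r=F, s=T} (q) contributes 0 new; branch {r=F, s=T} (p, q) contributes 2 new; branch {r=F, s=T} (p, q) contributes 0 new; branch {p=F, r=F, s=T} (q) contributes 0 new; branch {p=T, r=F, s=T} (q) contributes 0 new; branch {p=T, r=F, s=T} (q) contributes 0 new; branch {r=F, s=T} (p, q) contributes 0 new; branch {p=T, r=F, s=T} (q) contributes 0 new; branch {p=F, r=T, s=F} (q) contributes 2 new; branch {r=T, s=F} (p, q) contributes 2 new; branch {p=T, s=F} (q, r) contributes 2 new; branch {q=T} (p, r, s) contributes 3 new. Total: 13.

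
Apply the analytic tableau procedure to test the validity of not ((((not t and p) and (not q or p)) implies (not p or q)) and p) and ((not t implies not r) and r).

Not valid

Assume the negation and expand:
Initial set: {F (not ((((not t and p) and (not q or p)) implies (not p or q)) and p) and ((not t implies not r) and r))}.
F (not ((((not t and p) and (not q or p)) implies (not p or q)) and p) and ((not t implies not r) and r)): β-rule — branch into F not ((((not t and p) and (not q or p)) implies (not p or q)) and p)  //  F ((not t implies not r) and r).
  branch 1 (add F not ((((not t and p) and (not q or p)) implies (not p or q)) and p)):
    F not ((((not t and p) and (not q or p)) implies (not p or q)) and p): α-rule — add T (((not t and p) and (not q or p)) implies (not p or q)), T p.
    T (((not t and p) and (not q or p)) implies (not p or q)): β-rule — branch into F ((not t and p) and (not q or p))  //  T (not p or q).
      branch 1.1 (add F ((not t and p) and (not q or p))):
        F ((not t and p) and (not q or p)): β-rule — branch into F (not t and p)  //  F (not q or p).
          branch 1.1.1 (add F (not t and p)):
            F (not t and p): β-rule — branch into F not t  //  F p.
              branch 1.1.1.1 (add F not t):
                ○ open, literals {p=1, t=1}.
              branch 1.1.1.2 (add F p):
                × closes — contains both p and not p.
          branch 1.1.2 (add F (not q or p)):
            F (not q or p): α-rule — add F not q, F p.
            × closes — contains both p and not p.
      branch 1.2 (add T (not p or q)):
        T (not p or q): β-rule — branch into T not p  //  T q.
          branch 1.2.1 (add T not p):
            × closes — contains both p and not p.
          branch 1.2.2 (add T q):
            ○ open, literals {p=1, q=1}.
  branch 2 (add F ((not t implies not r) and r)):
    F ((not t implies not r) and r): β-rule — branch into F (not t implies not r)  //  F r.
      branch 2.1 (add F (not t implies not r)):
        F (not t implies not r): α-rule — add T not t, F not r.
        ○ open, literals {r=1, t=0}.
      branch 2.2 (add F r):
        ○ open, literals {r=0}.
3 branches closed, 4 open.
An open branch gives a countermodel: p=1, t=1 (unmentioned atoms arbitrary); under it the original formula is false.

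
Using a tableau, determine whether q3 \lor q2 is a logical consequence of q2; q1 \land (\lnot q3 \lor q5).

Yes

Initial set: {q2; (q1 \land (\lnot q3 \lor q5)); \lnot (q3 \lor q2)}.
(q1 \land (\lnot q3 \lor q5)): α-rule — add q1, (\lnot q3 \lor q5).
\lnot (q3 \lor q2): α-rule — add \lnot q3, \lnot q2.
× closes — contains both q2 and \lnot q2.
All 1 branch closes.
Every branch closed, so the premises entail the conclusion.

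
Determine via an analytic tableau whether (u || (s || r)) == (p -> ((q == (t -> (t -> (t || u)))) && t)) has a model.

Initial set: {((u || (s || r)) == (p -> ((q == (t -> (t -> (t || u)))) && t)))}.
((u || (s || r)) == (p -> ((q == (t -> (t -> (t || u)))) && t))): β-rule — branch into (u || (s || r)), (p -> ((q == (t -> (t -> (t || u)))) && t))  //  !(u || (s || r)), !(p -> ((q == (t -> (t -> (t || u)))) && t)).
  branch 1 (add (u || (s || r)), (p -> ((q == (t -> (t -> (t || u)))) && t))):
    (u || (s || r)): β-rule — branch into u  //  (s || r).
      branch 1.1 (add u):
        (p -> ((q == (t -> (t -> (t || u)))) && t)): β-rule — branch into !p  //  ((q == (t -> (t -> (t || u)))) && t).
          branch 1.1.1 (add !p):
            ○ open, literals {p=F, u=T}.
          branch 1.1.2 (add ((q == (t -> (t -> (t || u)))) && t)):
            ((q == (t -> (t -> (t || u)))) && t): α-rule — add (q == (t -> (t -> (t || u)))), t.
            (q == (t -> (t -> (t || u)))): β-rule — branch into q, (t -> (t -> (t || u)))  //  !q, !(t -> (t -> (t || u))).
              branch 1.1.2.1 (add q, (t -> (t -> (t || u)))):
                (t -> (t -> (t || u))): β-rule — branch into !t  //  (t -> (t || u)).
                  branch 1.1.2.1.1 (add !t):
                    × closes — contains both t and !t.
                  branch 1.1.2.1.2 (add (t -> (t || u))):
                    (t -> (t || u)): β-rule — branch into !t  //  (t || u).
                      branch 1.1.2.1.2.1 (add !t):
                        × closes — contains both t and !t.
                      branch 1.1.2.1.2.2 (add (t || u)):
                        (t || u): β-rule — branch into t  //  u.
                          branch 1.1.2.1.2.2.1 (add t):
                            ○ open, literals {q=T, t=T, u=T}.
                          branch 1.1.2.1.2.2.2 (add u):
                            ○ open, literals {q=T, t=T, u=T}.
              branch 1.1.2.2 (add !q, !(t -> (t -> (t || u)))):
                !(t -> (t -> (t || u))): α-rule — add t, !(t -> (t || u)).
                !(t -> (t || u)): α-rule — add t, !(t || u).
                !(t || u): α-rule — add !t, !u.
                × closes — contains both t and !t.
      branch 1.2 (add (s || r)):
        (p -> ((q == (t -> (t -> (t || u)))) && t)): β-rule — branch into !p  //  ((q == (t -> (t -> (t || u)))) && t).
          branch 1.2.1 (add !p):
            (s || r): β-rule — branch into s  //  r.
              branch 1.2.1.1 (add s):
                ○ open, literals {p=F, s=T}.
              branch 1.2.1.2 (add r):
                ○ open, literals {p=F, r=T}.
          branch 1.2.2 (add ((q == (t -> (t -> (t || u)))) && t)):
            ((q == (t -> (t -> (t || u)))) && t): α-rule — add (q == (t -> (t -> (t || u)))), t.
            (s || r): β-rule — branch into s  //  r.
              branch 1.2.2.1 (add s):
                (q == (t -> (t -> (t || u)))): β-rule — branch into q, (t -> (t -> (t || u)))  //  !q, !(t -> (t -> (t || u))).
                  branch 1.2.2.1.1 (add q, (t -> (t -> (t || u)))):
                    (t -> (t -> (t || u))): β-rule — branch into !t  //  (t -> (t || u)).
                      branch 1.2.2.1.1.1 (add !t):
                        × closes — contains both t and !t.
                      branch 1.2.2.1.1.2 (add (t -> (t || u))):
                        (t -> (t || u)): β-rule — branch into !t  //  (t || u).
                          branch 1.2.2.1.1.2.1 (add !t):
                            × closes — contains both t and !t.
                          branch 1.2.2.1.1.2.2 (add (t || u)):
                            (t || u): β-rule — branch into t  //  u.
                              branch 1.2.2.1.1.2.2.1 (add t):
                                ○ open, literals {q=T, s=T, t=T}.
                              branch 1.2.2.1.1.2.2.2 (add u):
                                ○ open, literals {q=T, s=T, t=T, u=T}.
                  branch 1.2.2.1.2 (add !q, !(t -> (t -> (t || u)))):
                    !(t -> (t -> (t || u))): α-rule — add t, !(t -> (t || u)).
                    !(t -> (t || u)): α-rule — add t, !(t || u).
                    !(t || u): α-rule — add !t, !u.
                    × closes — contains both t and !t.
              branch 1.2.2.2 (add r):
                (q == (t -> (t -> (t || u)))): β-rule — branch into q, (t -> (t -> (t || u)))  //  !q, !(t -> (t -> (t || u))).
                  branch 1.2.2.2.1 (add q, (t -> (t -> (t || u)))):
                    (t -> (t -> (t || u))): β-rule — branch into !t  //  (t -> (t || u)).
                      branch 1.2.2.2.1.1 (add !t):
                        × closes — contains both t and !t.
                      branch 1.2.2.2.1.2 (add (t -> (t || u))):
                        (t -> (t || u)): β-rule — branch into !t  //  (t || u).
                          branch 1.2.2.2.1.2.1 (add !t):
                            × closes — contains both t and !t.
                          branch 1.2.2.2.1.2.2 (add (t || u)):
                            (t || u): β-rule — branch into t  //  u.
                              branch 1.2.2.2.1.2.2.1 (add t):
                                ○ open, literals {q=T, r=T, t=T}.
                              branch 1.2.2.2.1.2.2.2 (add u):
                                ○ open, literals {q=T, r=T, t=T, u=T}.
                  branch 1.2.2.2.2 (add !q, !(t -> (t -> (t || u)))):
                    !(t -> (t -> (t || u))): α-rule — add t, !(t -> (t || u)).
                    !(t -> (t || u)): α-rule — add t, !(t || u).
                    !(t || u): α-rule — add !t, !u.
                    × closes — contains both t and !t.
  branch 2 (add !(u || (s || r)), !(p -> ((q == (t -> (t -> (t || u)))) && t))):
    !(u || (s || r)): α-rule — add !u, !(s || r).
    !(p -> ((q == (t -> (t -> (t || u)))) && t)): α-rule — add p, !((q == (t -> (t -> (t || u)))) && t).
    !(s || r): α-rule — add !s, !r.
    !((q == (t -> (t -> (t || u)))) && t): β-rule — branch into !(q == (t -> (t -> (t || u))))  //  !t.
      branch 2.1 (add !(q == (t -> (t -> (t || u))))):
        !(q == (t -> (t -> (t || u)))): β-rule — branch into q, !(t -> (t -> (t || u)))  //  !q, (t -> (t -> (t || u))).
          branch 2.1.1 (add q, !(t -> (t -> (t || u)))):
            !(t -> (t -> (t || u))): α-rule — add t, !(t -> (t || u)).
            !(t -> (t || u)): α-rule — add t, !(t || u).
            !(t || u): α-rule — add !t, !u.
            × closes — contains both t and !t.
          branch 2.1.2 (add !q, (t -> (t -> (t || u)))):
            (t -> (t -> (t || u))): β-rule — branch into !t  //  (t -> (t || u)).
              branch 2.1.2.1 (add !t):
                ○ open, literals {p=T, q=F, r=F, s=F, t=F, u=F}.
              branch 2.1.2.2 (add (t -> (t || u))):
                (t -> (t || u)): β-rule — branch into !t  //  (t || u).
                  branch 2.1.2.2.1 (add !t):
                    ○ open, literals {p=T, q=F, r=F, s=F, t=F, u=F}.
                  branch 2.1.2.2.2 (add (t || u)):
                    (t || u): β-rule — branch into t  //  u.
                      branch 2.1.2.2.2.1 (add t):
                        ○ open, literals {p=T, q=F, r=F, s=F, t=T, u=F}.
                      branch 2.1.2.2.2.2 (add u):
                        × closes — contains both u and !u.
      branch 2.2 (add !t):
        ○ open, literals {p=T, r=F, s=F, t=F, u=F}.
11 branches closed, 13 open.
An open branch gives a satisfying assignment: p=F, u=T.

Satisfiable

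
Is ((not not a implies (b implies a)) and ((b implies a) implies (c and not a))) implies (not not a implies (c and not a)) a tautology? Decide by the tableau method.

Valid

Assume the negation and expand:
Initial set: {F (((not not a implies (b implies a)) and ((b implies a) implies (c and not a))) implies (not not a implies (c and not a)))}.
F (((not not a implies (b implies a)) and ((b implies a) implies (c and not a))) implies (not not a implies (c and not a))): α-rule — add T ((not not a implies (b implies a)) and ((b implies a) implies (c and not a))), F (not not a implies (c and not a)).
T ((not not a implies (b implies a)) and ((b implies a) implies (c and not a))): α-rule — add T (not not a implies (b implies a)), T ((b implies a) implies (c and not a)).
F (not not a implies (c and not a)): α-rule — add T not not a, F (c and not a).
T not not a: drop double negation, giving T a.
T (not not a implies (b implies a)): β-rule — branch into F not not a  //  T (b implies a).
  branch 1 (add F not not a):
    F not not a: drop double negation, giving F a.
    × closes — contains both a and not a.
  branch 2 (add T (b implies a)):
    T ((b implies a) implies (c and not a)): β-rule — branch into F (b implies a)  //  T (c and not a).
      branch 2.1 (add F (b implies a)):
        F (b implies a): α-rule — add T b, F a.
        × closes — contains both a and not a.
      branch 2.2 (add T (c and not a)):
        T (c and not a): α-rule — add T c, T not a.
        × closes — contains both a and not a.
All 3 branches close.
Every branch closed, so the negation is unsatisfiable and the formula is valid.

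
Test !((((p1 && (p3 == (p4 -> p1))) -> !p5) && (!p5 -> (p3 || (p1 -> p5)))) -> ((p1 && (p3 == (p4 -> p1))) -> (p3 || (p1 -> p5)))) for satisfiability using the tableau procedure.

Initial set: {!((((p1 && (p3 == (p4 -> p1))) -> !p5) && (!p5 -> (p3 || (p1 -> p5)))) -> ((p1 && (p3 == (p4 -> p1))) -> (p3 || (p1 -> p5))))}.
!((((p1 && (p3 == (p4 -> p1))) -> !p5) && (!p5 -> (p3 || (p1 -> p5)))) -> ((p1 && (p3 == (p4 -> p1))) -> (p3 || (p1 -> p5)))): α-rule — add (((p1 && (p3 == (p4 -> p1))) -> !p5) && (!p5 -> (p3 || (p1 -> p5)))), !((p1 && (p3 == (p4 -> p1))) -> (p3 || (p1 -> p5))).
(((p1 && (p3 == (p4 -> p1))) -> !p5) && (!p5 -> (p3 || (p1 -> p5)))): α-rule — add ((p1 && (p3 == (p4 -> p1))) -> !p5), (!p5 -> (p3 || (p1 -> p5))).
!((p1 && (p3 == (p4 -> p1))) -> (p3 || (p1 -> p5))): α-rule — add (p1 && (p3 == (p4 -> p1))), !(p3 || (p1 -> p5)).
(p1 && (p3 == (p4 -> p1))): α-rule — add p1, (p3 == (p4 -> p1)).
!(p3 || (p1 -> p5)): α-rule — add !p3, !(p1 -> p5).
!(p1 -> p5): α-rule — add p1, !p5.
((p1 && (p3 == (p4 -> p1))) -> !p5): β-rule — branch into !(p1 && (p3 == (p4 -> p1)))  //  !p5.
  branch 1 (add !(p1 && (p3 == (p4 -> p1)))):
    (!p5 -> (p3 || (p1 -> p5))): β-rule — branch into !!p5  //  (p3 || (p1 -> p5)).
      branch 1.1 (add !!p5):
        × closes — contains both p5 and !p5.
      branch 1.2 (add (p3 || (p1 -> p5))):
        (p3 == (p4 -> p1)): β-rule — branch into p3, (p4 -> p1)  //  !p3, !(p4 -> p1).
          branch 1.2.1 (add p3, (p4 -> p1)):
            × closes — contains both p3 and !p3.
          branch 1.2.2 (add !p3, !(p4 -> p1)):
            !(p4 -> p1): α-rule — add p4, !p1.
            × closes — contains both p1 and !p1.
  branch 2 (add !p5):
    (!p5 -> (p3 || (p1 -> p5))): β-rule — branch into !!p5  //  (p3 || (p1 -> p5)).
      branch 2.1 (add !!p5):
        × closes — contains both p5 and !p5.
      branch 2.2 (add (p3 || (p1 -> p5))):
        (p3 == (p4 -> p1)): β-rule — branch into p3, (p4 -> p1)  //  !p3, !(p4 -> p1).
          branch 2.2.1 (add p3, (p4 -> p1)):
            × closes — contains both p3 and !p3.
          branch 2.2.2 (add !p3, !(p4 -> p1)):
            !(p4 -> p1): α-rule — add p4, !p1.
            × closes — contains both p1 and !p1.
All 6 branches close.
Every branch closed; the formula is unsatisfiable.

Unsatisfiable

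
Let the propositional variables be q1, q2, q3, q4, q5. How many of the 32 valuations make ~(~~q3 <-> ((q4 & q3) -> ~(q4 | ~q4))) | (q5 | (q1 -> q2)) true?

31

Initial set: {(~(~~q3 <-> ((q4 & q3) -> ~(q4 | ~q4))) | (q5 | (q1 -> q2)))}.
(~(~~q3 <-> ((q4 & q3) -> ~(q4 | ~q4))) | (q5 | (q1 -> q2))): β-rule — branch into ~(~~q3 <-> ((q4 & q3) -> ~(q4 | ~q4)))  //  (q5 | (q1 -> q2)).
  branch 1 (add ~(~~q3 <-> ((q4 & q3) -> ~(q4 | ~q4)))):
    ~(~~q3 <-> ((q4 & q3) -> ~(q4 | ~q4))): β-rule — branch into ~~q3, ~((q4 & q3) -> ~(q4 | ~q4))  //  ~~~q3, ((q4 & q3) -> ~(q4 | ~q4)).
      branch 1.1 (add ~~q3, ~((q4 & q3) -> ~(q4 | ~q4))):
        ~~q3: drop double negation, giving q3.
        ~((q4 & q3) -> ~(q4 | ~q4)): α-rule — add (q4 & q3), ~~(q4 | ~q4).
        (q4 & q3): α-rule — add q4, q3.
        ~~(q4 | ~q4): β-rule — branch into q4  //  ~q4.
          branch 1.1.1 (add q4):
            ○ open, literals {q3=T, q4=T}.
          branch 1.1.2 (add ~q4):
            × closes — contains both q4 and ~q4.
      branch 1.2 (add ~~~q3, ((q4 & q3) -> ~(q4 | ~q4))):
        ~~~q3: drop double negation, giving ~q3.
        ((q4 & q3) -> ~(q4 | ~q4)): β-rule — branch into ~(q4 & q3)  //  ~(q4 | ~q4).
          branch 1.2.1 (add ~(q4 & q3)):
            ~(q4 & q3): β-rule — branch into ~q4  //  ~q3.
              branch 1.2.1.1 (add ~q4):
                ○ open, literals {q3=F, q4=F}.
              branch 1.2.1.2 (add ~q3):
                ○ open, literals {q3=F}.
          branch 1.2.2 (add ~(q4 | ~q4)):
            ~(q4 | ~q4): α-rule — add ~q4, ~~q4.
            × closes — contains both q4 and ~q4.
  branch 2 (add (q5 | (q1 -> q2))):
    (q5 | (q1 -> q2)): β-rule — branch into q5  //  (q1 -> q2).
      branch 2.1 (add q5):
        ○ open, literals {q5=T}.
      branch 2.2 (add (q1 -> q2)):
        (q1 -> q2): β-rule — branch into ~q1  //  q2.
          branch 2.2.1 (add ~q1):
            ○ open, literals {q1=F}.
          branch 2.2.2 (add q2):
            ○ open, literals {q2=T}.
2 branches closed, 6 open.
Each open branch fixes some atoms; the unmentioned ones are free. Counting distinct full assignments: branch {q3=T, q4=T} (q1, q2, q5) contributes 8 new; branch {q3=F, q4=F} (q1, q2, q5) contributes 8 new; branch {q3=F} (q1, q2, q4, q5) contributes 8 new; branch {q5=T} (q1, q2, q3, q4) contributes 4 new; branch {q1=F} (q2, q3, q4, q5) contributes 2 new; branch {q2=T} (q1, q3, q4, q5) contributes 1 new. Total: 31.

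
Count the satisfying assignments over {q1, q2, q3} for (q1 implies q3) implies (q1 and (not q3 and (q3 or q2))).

2

Initial set: {((q1 implies q3) implies (q1 and (not q3 and (q3 or q2))))}.
((q1 implies q3) implies (q1 and (not q3 and (q3 or q2)))): β-rule — branch into not (q1 implies q3)  //  (q1 and (not q3 and (q3 or q2))).
  branch 1 (add not (q1 implies q3)):
    not (q1 implies q3): α-rule — add q1, not q3.
    ○ open, literals {q1=true, q3=false}.
  branch 2 (add (q1 and (not q3 and (q3 or q2)))):
    (q1 and (not q3 and (q3 or q2))): α-rule — add q1, (not q3 and (q3 or q2)).
    (not q3 and (q3 or q2)): α-rule — add not q3, (q3 or q2).
    (q3 or q2): β-rule — branch into q3  //  q2.
      branch 2.1 (add q3):
        × closes — contains both q3 and not q3.
      branch 2.2 (add q2):
        ○ open, literals {q1=true, q2=true, q3=false}.
1 branch closed, 2 open.
Each open branch fixes some atoms; the unmentioned ones are free. Counting distinct full assignments: branch {q1=true, q3=false} (q2) contributes 2 new; branch {q1=true, q2=true, q3=false} (none free) contributes 0 new. Total: 2.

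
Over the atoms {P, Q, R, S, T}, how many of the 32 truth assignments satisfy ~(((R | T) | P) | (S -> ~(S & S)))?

Initial set: {~(((R | T) | P) | (S -> ~(S & S)))}.
~(((R | T) | P) | (S -> ~(S & S))): α-rule — add ~((R | T) | P), ~(S -> ~(S & S)).
~((R | T) | P): α-rule — add ~(R | T), ~P.
~(S -> ~(S & S)): α-rule — add S, ~~(S & S).
~(R | T): α-rule — add ~R, ~T.
~~(S & S): α-rule — add S, S.
○ open, literals {P=false, R=false, S=true, T=false}.
0 branches closed, 1 open.
Each open branch fixes some atoms; the unmentioned ones are free. Counting distinct full assignments: branch {P=false, R=false, S=true, T=false} (Q) contributes 2 new. Total: 2.

2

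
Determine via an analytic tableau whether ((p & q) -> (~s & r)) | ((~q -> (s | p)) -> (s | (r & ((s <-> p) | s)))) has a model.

Satisfiable

Initial set: {(((p & q) -> (~s & r)) | ((~q -> (s | p)) -> (s | (r & ((s <-> p) | s)))))}.
(((p & q) -> (~s & r)) | ((~q -> (s | p)) -> (s | (r & ((s <-> p) | s))))): β-rule — branch into ((p & q) -> (~s & r))  //  ((~q -> (s | p)) -> (s | (r & ((s <-> p) | s)))).
  branch 1 (add ((p & q) -> (~s & r))):
    ((p & q) -> (~s & r)): β-rule — branch into ~(p & q)  //  (~s & r).
      branch 1.1 (add ~(p & q)):
        ~(p & q): β-rule — branch into ~p  //  ~q.
          branch 1.1.1 (add ~p):
            ○ open, literals {p=false}.
          branch 1.1.2 (add ~q):
            ○ open, literals {q=false}.
      branch 1.2 (add (~s & r)):
        (~s & r): α-rule — add ~s, r.
        ○ open, literals {r=true, s=false}.
  branch 2 (add ((~q -> (s | p)) -> (s | (r & ((s <-> p) | s))))):
    ((~q -> (s | p)) -> (s | (r & ((s <-> p) | s)))): β-rule — branch into ~(~q -> (s | p))  //  (s | (r & ((s <-> p) | s))).
      branch 2.1 (add ~(~q -> (s | p))):
        ~(~q -> (s | p)): α-rule — add ~q, ~(s | p).
        ~(s | p): α-rule — add ~s, ~p.
        ○ open, literals {p=false, q=false, s=false}.
      branch 2.2 (add (s | (r & ((s <-> p) | s)))):
        (s | (r & ((s <-> p) | s))): β-rule — branch into s  //  (r & ((s <-> p) | s)).
          branch 2.2.1 (add s):
            ○ open, literals {s=true}.
          branch 2.2.2 (add (r & ((s <-> p) | s))):
            (r & ((s <-> p) | s)): α-rule — add r, ((s <-> p) | s).
            ((s <-> p) | s): β-rule — branch into (s <-> p)  //  s.
              branch 2.2.2.1 (add (s <-> p)):
                (s <-> p): β-rule — branch into s, p  //  ~s, ~p.
                  branch 2.2.2.1.1 (add s, p):
                    ○ open, literals {p=true, r=true, s=true}.
                  branch 2.2.2.1.2 (add ~s, ~p):
                    ○ open, literals {p=false, r=true, s=false}.
              branch 2.2.2.2 (add s):
                ○ open, literals {r=true, s=true}.
0 branches closed, 8 open.
An open branch gives a satisfying assignment: p=false.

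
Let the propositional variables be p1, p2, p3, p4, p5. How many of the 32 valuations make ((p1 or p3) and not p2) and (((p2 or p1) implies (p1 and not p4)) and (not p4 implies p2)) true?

2

Initial set: {(((p1 or p3) and not p2) and (((p2 or p1) implies (p1 and not p4)) and (not p4 implies p2)))}.
(((p1 or p3) and not p2) and (((p2 or p1) implies (p1 and not p4)) and (not p4 implies p2))): α-rule — add ((p1 or p3) and not p2), (((p2 or p1) implies (p1 and not p4)) and (not p4 implies p2)).
((p1 or p3) and not p2): α-rule — add (p1 or p3), not p2.
(((p2 or p1) implies (p1 and not p4)) and (not p4 implies p2)): α-rule — add ((p2 or p1) implies (p1 and not p4)), (not p4 implies p2).
(p1 or p3): β-rule — branch into p1  //  p3.
  branch 1 (add p1):
    ((p2 or p1) implies (p1 and not p4)): β-rule — branch into not (p2 or p1)  //  (p1 and not p4).
      branch 1.1 (add not (p2 or p1)):
        not (p2 or p1): α-rule — add not p2, not p1.
        × closes — contains both p1 and not p1.
      branch 1.2 (add (p1 and not p4)):
        (p1 and not p4): α-rule — add p1, not p4.
        (not p4 implies p2): β-rule — branch into not not p4  //  p2.
          branch 1.2.1 (add not not p4):
            × closes — contains both p4 and not p4.
          branch 1.2.2 (add p2):
            × closes — contains both p2 and not p2.
  branch 2 (add p3):
    ((p2 or p1) implies (p1 and not p4)): β-rule — branch into not (p2 or p1)  //  (p1 and not p4).
      branch 2.1 (add not (p2 or p1)):
        not (p2 or p1): α-rule — add not p2, not p1.
        (not p4 implies p2): β-rule — branch into not not p4  //  p2.
          branch 2.1.1 (add not not p4):
            ○ open, literals {p1=0, p2=0, p3=1, p4=1}.
          branch 2.1.2 (add p2):
            × closes — contains both p2 and not p2.
      branch 2.2 (add (p1 and not p4)):
        (p1 and not p4): α-rule — add p1, not p4.
        (not p4 implies p2): β-rule — branch into not not p4  //  p2.
          branch 2.2.1 (add not not p4):
            × closes — contains both p4 and not p4.
          branch 2.2.2 (add p2):
            × closes — contains both p2 and not p2.
6 branches closed, 1 open.
Each open branch fixes some atoms; the unmentioned ones are free. Counting distinct full assignments: branch {p1=0, p2=0, p3=1, p4=1} (p5) contributes 2 new. Total: 2.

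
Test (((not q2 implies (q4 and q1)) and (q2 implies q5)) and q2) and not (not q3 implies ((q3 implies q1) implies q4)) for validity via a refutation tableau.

Not valid

Assume the negation and expand:
Initial set: {not ((((not q2 implies (q4 and q1)) and (q2 implies q5)) and q2) and not (not q3 implies ((q3 implies q1) implies q4)))}.
not ((((not q2 implies (q4 and q1)) and (q2 implies q5)) and q2) and not (not q3 implies ((q3 implies q1) implies q4))): β-rule — branch into not (((not q2 implies (q4 and q1)) and (q2 implies q5)) and q2)  //  not not (not q3 implies ((q3 implies q1) implies q4)).
  branch 1 (add not (((not q2 implies (q4 and q1)) and (q2 implies q5)) and q2)):
    not (((not q2 implies (q4 and q1)) and (q2 implies q5)) and q2): β-rule — branch into not ((not q2 implies (q4 and q1)) and (q2 implies q5))  //  not q2.
      branch 1.1 (add not ((not q2 implies (q4 and q1)) and (q2 implies q5))):
        not ((not q2 implies (q4 and q1)) and (q2 implies q5)): β-rule — branch into not (not q2 implies (q4 and q1))  //  not (q2 implies q5).
          branch 1.1.1 (add not (not q2 implies (q4 and q1))):
            not (not q2 implies (q4 and q1)): α-rule — add not q2, not (q4 and q1).
            not (q4 and q1): β-rule — branch into not q4  //  not q1.
              branch 1.1.1.1 (add not q4):
                ○ open, literals {q2=F, q4=F}.
              branch 1.1.1.2 (add not q1):
                ○ open, literals {q1=F, q2=F}.
          branch 1.1.2 (add not (q2 implies q5)):
            not (q2 implies q5): α-rule — add q2, not q5.
            ○ open, literals {q2=T, q5=F}.
      branch 1.2 (add not q2):
        ○ open, literals {q2=F}.
  branch 2 (add not not (not q3 implies ((q3 implies q1) implies q4))):
    not not (not q3 implies ((q3 implies q1) implies q4)): β-rule — branch into not not q3  //  ((q3 implies q1) implies q4).
      branch 2.1 (add not not q3):
        ○ open, literals {q3=T}.
      branch 2.2 (add ((q3 implies q1) implies q4)):
        ((q3 implies q1) implies q4): β-rule — branch into not (q3 implies q1)  //  q4.
          branch 2.2.1 (add not (q3 implies q1)):
            not (q3 implies q1): α-rule — add q3, not q1.
            ○ open, literals {q1=F, q3=T}.
          branch 2.2.2 (add q4):
            ○ open, literals {q4=T}.
0 branches closed, 7 open.
An open branch gives a countermodel: q2=F, q4=F (unmentioned atoms arbitrary); under it the original formula is false.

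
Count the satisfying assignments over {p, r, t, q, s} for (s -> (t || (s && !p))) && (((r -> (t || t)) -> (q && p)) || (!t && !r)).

16

Initial set: {((s -> (t || (s && !p))) && (((r -> (t || t)) -> (q && p)) || (!t && !r)))}.
((s -> (t || (s && !p))) && (((r -> (t || t)) -> (q && p)) || (!t && !r))): α-rule — add (s -> (t || (s && !p))), (((r -> (t || t)) -> (q && p)) || (!t && !r)).
(s -> (t || (s && !p))): β-rule — branch into !s  //  (t || (s && !p)).
  branch 1 (add !s):
    (((r -> (t || t)) -> (q && p)) || (!t && !r)): β-rule — branch into ((r -> (t || t)) -> (q && p))  //  (!t && !r).
      branch 1.1 (add ((r -> (t || t)) -> (q && p))):
        ((r -> (t || t)) -> (q && p)): β-rule — branch into !(r -> (t || t))  //  (q && p).
          branch 1.1.1 (add !(r -> (t || t))):
            !(r -> (t || t)): α-rule — add r, !(t || t).
            !(t || t): α-rule — add !t, !t.
            ○ open, literals {r=1, s=0, t=0}.
          branch 1.1.2 (add (q && p)):
            (q && p): α-rule — add q, p.
            ○ open, literals {p=1, q=1, s=0}.
      branch 1.2 (add (!t && !r)):
        (!t && !r): α-rule — add !t, !r.
        ○ open, literals {r=0, s=0, t=0}.
  branch 2 (add (t || (s && !p))):
    (((r -> (t || t)) -> (q && p)) || (!t && !r)): β-rule — branch into ((r -> (t || t)) -> (q && p))  //  (!t && !r).
      branch 2.1 (add ((r -> (t || t)) -> (q && p))):
        (t || (s && !p)): β-rule — branch into t  //  (s && !p).
          branch 2.1.1 (add t):
            ((r -> (t || t)) -> (q && p)): β-rule — branch into !(r -> (t || t))  //  (q && p).
              branch 2.1.1.1 (add !(r -> (t || t))):
                !(r -> (t || t)): α-rule — add r, !(t || t).
                !(t || t): α-rule — add !t, !t.
                × closes — contains both t and !t.
              branch 2.1.1.2 (add (q && p)):
                (q && p): α-rule — add q, p.
                ○ open, literals {p=1, q=1, t=1}.
          branch 2.1.2 (add (s && !p)):
            (s && !p): α-rule — add s, !p.
            ((r -> (t || t)) -> (q && p)): β-rule — branch into !(r -> (t || t))  //  (q && p).
              branch 2.1.2.1 (add !(r -> (t || t))):
                !(r -> (t || t)): α-rule — add r, !(t || t).
                !(t || t): α-rule — add !t, !t.
                ○ open, literals {p=0, r=1, s=1, t=0}.
              branch 2.1.2.2 (add (q && p)):
                (q && p): α-rule — add q, p.
                × closes — contains both p and !p.
      branch 2.2 (add (!t && !r)):
        (!t && !r): α-rule — add !t, !r.
        (t || (s && !p)): β-rule — branch into t  //  (s && !p).
          branch 2.2.1 (add t):
            × closes — contains both t and !t.
          branch 2.2.2 (add (s && !p)):
            (s && !p): α-rule — add s, !p.
            ○ open, literals {p=0, r=0, s=1, t=0}.
3 branches closed, 6 open.
Each open branch fixes some atoms; the unmentioned ones are free. Counting distinct full assignments: branch {r=1, s=0, t=0} (p, q) contributes 4 new; branch {p=1, q=1, s=0} (r, t) contributes 3 new; branch {r=0, s=0, t=0} (p, q) contributes 3 new; branch {p=1, q=1, t=1} (r, s) contributes 2 new; branch {p=0, r=1, s=1, t=0} (q) contributes 2 new; branch {p=0, r=0, s=1, t=0} (q) contributes 2 new. Total: 16.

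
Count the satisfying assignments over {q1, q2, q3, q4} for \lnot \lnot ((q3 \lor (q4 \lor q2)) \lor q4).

14

Initial set: {\lnot \lnot ((q3 \lor (q4 \lor q2)) \lor q4)}.
\lnot \lnot ((q3 \lor (q4 \lor q2)) \lor q4): drop double negation, giving ((q3 \lor (q4 \lor q2)) \lor q4).
((q3 \lor (q4 \lor q2)) \lor q4): β-rule — branch into (q3 \lor (q4 \lor q2))  //  q4.
  branch 1 (add (q3 \lor (q4 \lor q2))):
    (q3 \lor (q4 \lor q2)): β-rule — branch into q3  //  (q4 \lor q2).
      branch 1.1 (add q3):
        ○ open, literals {q3=1}.
      branch 1.2 (add (q4 \lor q2)):
        (q4 \lor q2): β-rule — branch into q4  //  q2.
          branch 1.2.1 (add q4):
            ○ open, literals {q4=1}.
          branch 1.2.2 (add q2):
            ○ open, literals {q2=1}.
  branch 2 (add q4):
    ○ open, literals {q4=1}.
0 branches closed, 4 open.
Each open branch fixes some atoms; the unmentioned ones are free. Counting distinct full assignments: branch {q3=1} (q1, q2, q4) contributes 8 new; branch {q4=1} (q1, q2, q3) contributes 4 new; branch {q2=1} (q1, q3, q4) contributes 2 new; branch {q4=1} (q1, q2, q3) contributes 0 new. Total: 14.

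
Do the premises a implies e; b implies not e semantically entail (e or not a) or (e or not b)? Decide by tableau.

Yes

Initial set: {(a implies e); (b implies not e); not ((e or not a) or (e or not b))}.
not ((e or not a) or (e or not b)): α-rule — add not (e or not a), not (e or not b).
not (e or not a): α-rule — add not e, not not a.
not (e or not b): α-rule — add not e, not not b.
(a implies e): β-rule — branch into not a  //  e.
  branch 1 (add not a):
    × closes — contains both a and not a.
  branch 2 (add e):
    × closes — contains both e and not e.
All 2 branches close.
Every branch closed, so the premises entail the conclusion.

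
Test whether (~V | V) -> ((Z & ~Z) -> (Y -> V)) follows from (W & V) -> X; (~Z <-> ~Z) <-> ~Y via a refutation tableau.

Yes

Initial set: {T ((W & V) -> X); T ((~Z <-> ~Z) <-> ~Y); F ((~V | V) -> ((Z & ~Z) -> (Y -> V)))}.
F ((~V | V) -> ((Z & ~Z) -> (Y -> V))): α-rule — add T (~V | V), F ((Z & ~Z) -> (Y -> V)).
F ((Z & ~Z) -> (Y -> V)): α-rule — add T (Z & ~Z), F (Y -> V).
T (Z & ~Z): α-rule — add T Z, T ~Z.
× closes — contains both Z and ~Z.
All 1 branch closes.
Every branch closed, so the premises entail the conclusion.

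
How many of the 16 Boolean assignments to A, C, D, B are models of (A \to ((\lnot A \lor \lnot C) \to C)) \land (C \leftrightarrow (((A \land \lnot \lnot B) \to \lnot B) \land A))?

Initial set: {((A \to ((\lnot A \lor \lnot C) \to C)) \land (C \leftrightarrow (((A \land \lnot \lnot B) \to \lnot B) \land A)))}.
((A \to ((\lnot A \lor \lnot C) \to C)) \land (C \leftrightarrow (((A \land \lnot \lnot B) \to \lnot B) \land A))): α-rule — add (A \to ((\lnot A \lor \lnot C) \to C)), (C \leftrightarrow (((A \land \lnot \lnot B) \to \lnot B) \land A)).
(A \to ((\lnot A \lor \lnot C) \to C)): β-rule — branch into \lnot A  //  ((\lnot A \lor \lnot C) \to C).
  branch 1 (add \lnot A):
    (C \leftrightarrow (((A \land \lnot \lnot B) \to \lnot B) \land A)): β-rule — branch into C, (((A \land \lnot \lnot B) \to \lnot B) \land A)  //  \lnot C, \lnot (((A \land \lnot \lnot B) \to \lnot B) \land A).
      branch 1.1 (add C, (((A \land \lnot \lnot B) \to \lnot B) \land A)):
        (((A \land \lnot \lnot B) \to \lnot B) \land A): α-rule — add ((A \land \lnot \lnot B) \to \lnot B), A.
        × closes — contains both A and \lnot A.
      branch 1.2 (add \lnot C, \lnot (((A \land \lnot \lnot B) \to \lnot B) \land A)):
        \lnot (((A \land \lnot \lnot B) \to \lnot B) \land A): β-rule — branch into \lnot ((A \land \lnot \lnot B) \to \lnot B)  //  \lnot A.
          branch 1.2.1 (add \lnot ((A \land \lnot \lnot B) \to \lnot B)):
            \lnot ((A \land \lnot \lnot B) \to \lnot B): α-rule — add (A \land \lnot \lnot B), \lnot \lnot B.
            (A \land \lnot \lnot B): α-rule — add A, \lnot \lnot B.
            × closes — contains both A and \lnot A.
          branch 1.2.2 (add \lnot A):
            ○ open, literals {A=0, C=0}.
  branch 2 (add ((\lnot A \lor \lnot C) \to C)):
    (C \leftrightarrow (((A \land \lnot \lnot B) \to \lnot B) \land A)): β-rule — branch into C, (((A \land \lnot \lnot B) \to \lnot B) \land A)  //  \lnot C, \lnot (((A \land \lnot \lnot B) \to \lnot B) \land A).
      branch 2.1 (add C, (((A \land \lnot \lnot B) \to \lnot B) \land A)):
        (((A \land \lnot \lnot B) \to \lnot B) \land A): α-rule — add ((A \land \lnot \lnot B) \to \lnot B), A.
        ((\lnot A \lor \lnot C) \to C): β-rule — branch into \lnot (\lnot A \lor \lnot C)  //  C.
          branch 2.1.1 (add \lnot (\lnot A \lor \lnot C)):
            \lnot (\lnot A \lor \lnot C): α-rule — add \lnot \lnot A, \lnot \lnot C.
            ((A \land \lnot \lnot B) \to \lnot B): β-rule — branch into \lnot (A \land \lnot \lnot B)  //  \lnot B.
              branch 2.1.1.1 (add \lnot (A \land \lnot \lnot B)):
                \lnot (A \land \lnot \lnot B): β-rule — branch into \lnot A  //  \lnot \lnot \lnot B.
                  branch 2.1.1.1.1 (add \lnot A):
                    × closes — contains both A and \lnot A.
                  branch 2.1.1.1.2 (add \lnot \lnot \lnot B):
                    \lnot \lnot \lnot B: drop double negation, giving \lnot B.
                    ○ open, literals {A=1, B=0, C=1}.
              branch 2.1.1.2 (add \lnot B):
                ○ open, literals {A=1, B=0, C=1}.
          branch 2.1.2 (add C):
            ((A \land \lnot \lnot B) \to \lnot B): β-rule — branch into \lnot (A \land \lnot \lnot B)  //  \lnot B.
              branch 2.1.2.1 (add \lnot (A \land \lnot \lnot B)):
                \lnot (A \land \lnot \lnot B): β-rule — branch into \lnot A  //  \lnot \lnot \lnot B.
                  branch 2.1.2.1.1 (add \lnot A):
                    × closes — contains both A and \lnot A.
                  branch 2.1.2.1.2 (add \lnot \lnot \lnot B):
                    \lnot \lnot \lnot B: drop double negation, giving \lnot B.
                    ○ open, literals {A=1, B=0, C=1}.
              branch 2.1.2.2 (add \lnot B):
                ○ open, literals {A=1, B=0, C=1}.
      branch 2.2 (add \lnot C, \lnot (((A \land \lnot \lnot B) \to \lnot B) \land A)):
        ((\lnot A \lor \lnot C) \to C): β-rule — branch into \lnot (\lnot A \lor \lnot C)  //  C.
          branch 2.2.1 (add \lnot (\lnot A \lor \lnot C)):
            \lnot (\lnot A \lor \lnot C): α-rule — add \lnot \lnot A, \lnot \lnot C.
            × closes — contains both C and \lnot C.
          branch 2.2.2 (add C):
            × closes — contains both C and \lnot C.
6 branches closed, 5 open.
Each open branch fixes some atoms; the unmentioned ones are free. Counting distinct full assignments: branch {A=0, C=0} (D, B) contributes 4 new; branch {A=1, B=0, C=1} (D) contributes 2 new; branch {A=1, B=0, C=1} (D) contributes 0 new; branch {A=1, B=0, C=1} (D) contributes 0 new; branch {A=1, B=0, C=1} (D) contributes 0 new. Total: 6.

6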